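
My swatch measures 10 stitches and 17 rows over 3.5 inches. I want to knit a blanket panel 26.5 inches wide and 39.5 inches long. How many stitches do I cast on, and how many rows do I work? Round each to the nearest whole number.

Cast on 76 stitches and work 192 rows.

Stitch gauge = 10/3.5 = 2.857 sts/in; 26.5 × 2.857 = 75.71 → 76 sts.
Row gauge = 17/3.5 = 4.857 rows/in; 39.5 × 4.857 = 191.86 → 192 rows.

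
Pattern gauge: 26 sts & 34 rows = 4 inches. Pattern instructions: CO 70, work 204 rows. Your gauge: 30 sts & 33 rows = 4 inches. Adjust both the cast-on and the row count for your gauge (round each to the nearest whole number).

Stitches: 70 × 30/26 = 80.77 → 81.
Rows: 204 × 33/34 = 198.00 → 198.

Cast on 81 stitches; work 198 rows.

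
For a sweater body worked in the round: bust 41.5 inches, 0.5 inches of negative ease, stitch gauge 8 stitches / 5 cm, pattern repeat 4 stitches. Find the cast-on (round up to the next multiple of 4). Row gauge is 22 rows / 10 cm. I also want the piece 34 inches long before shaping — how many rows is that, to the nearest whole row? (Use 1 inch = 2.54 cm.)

Cast on 168 stitches; work 190 rows.

Finished = 41.5 − 0.5 = 41 inches.
41 inches × 2.54 = 104.14 cm.
8/5 = 1.6 sts per cm; 104.14 × 1.6 = 166.62 sts.
Next multiple of 4 → 168.
34 inches = 86.36 cm; × 2.2 = 189.99 → 190 rows.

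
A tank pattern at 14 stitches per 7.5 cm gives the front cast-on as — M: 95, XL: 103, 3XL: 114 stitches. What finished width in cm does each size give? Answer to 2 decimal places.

M 50.89 cm; XL 55.18 cm; 3XL 61.07 cm.

14/7.5 = 1.867 sts per cm.
M: 95 / 1.867 = 50.893 → 50.89 cm.
XL: 103 / 1.867 = 55.179 → 55.18 cm.
3XL: 114 / 1.867 = 61.071 → 61.07 cm.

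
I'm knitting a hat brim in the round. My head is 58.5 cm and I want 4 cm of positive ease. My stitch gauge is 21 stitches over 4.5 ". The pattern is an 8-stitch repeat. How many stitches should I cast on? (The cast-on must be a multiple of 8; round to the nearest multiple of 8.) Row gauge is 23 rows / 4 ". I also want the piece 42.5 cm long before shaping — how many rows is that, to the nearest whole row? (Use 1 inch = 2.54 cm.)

Finished = 58.5 + 4 = 62.5 cm.
62.5 cm × 1/2.54 = 24.61 inches.
21/4.5 = 4.667 sts per in; 24.61 × 4.667 = 114.83 sts.
Nearest multiple of 8 → 112.
42.5 cm = 16.73 inches; × 5.75 = 96.21 → 96 rows.

Cast on 112 stitches; work 96 rows.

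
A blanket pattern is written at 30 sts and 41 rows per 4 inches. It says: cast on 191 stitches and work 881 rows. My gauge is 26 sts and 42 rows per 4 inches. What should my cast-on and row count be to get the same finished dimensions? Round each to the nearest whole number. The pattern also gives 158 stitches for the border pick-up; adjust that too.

Stitches: 191 × 26/30 = 165.53 → 166.
Rows: 881 × 42/41 = 902.49 → 902.
border pick-up: 158 × 26/30 = 136.93 → 137.

Cast on 166 stitches; work 902 rows; border pick-up 137 stitches.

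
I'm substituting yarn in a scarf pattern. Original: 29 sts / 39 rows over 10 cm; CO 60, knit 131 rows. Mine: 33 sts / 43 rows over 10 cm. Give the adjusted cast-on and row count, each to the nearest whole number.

Stitches: 60 × 33/29 = 68.28 → 68.
Rows: 131 × 43/39 = 144.44 → 144.

Cast on 68 stitches; work 144 rows.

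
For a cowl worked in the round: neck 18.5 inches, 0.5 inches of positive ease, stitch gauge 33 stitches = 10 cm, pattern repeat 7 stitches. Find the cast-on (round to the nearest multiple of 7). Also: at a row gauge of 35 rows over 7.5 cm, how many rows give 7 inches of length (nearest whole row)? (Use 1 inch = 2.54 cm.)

Finished = 18.5 + 0.5 = 19 inches.
19 inches × 2.54 = 48.26 cm.
33/10 = 3.3 sts per cm; 48.26 × 3.3 = 159.26 sts.
Nearest multiple of 7 → 161.
7 inches = 17.78 cm; × 4.667 = 82.97 → 83 rows.

Cast on 161 stitches; work 83 rows.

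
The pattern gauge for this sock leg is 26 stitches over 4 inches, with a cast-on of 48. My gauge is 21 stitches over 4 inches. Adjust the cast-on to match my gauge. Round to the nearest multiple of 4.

Scale factor = 21 / 26 = 0.808.
48 × 21 / 26 = 38.77 sts.
→ 40 sts.

CO 40 sts.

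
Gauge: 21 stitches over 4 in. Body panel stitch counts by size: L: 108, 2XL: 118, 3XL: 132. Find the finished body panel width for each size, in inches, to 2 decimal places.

21/4 = 5.25 sts per in.
L: 108 / 5.25 = 20.571 → 20.57 in.
2XL: 118 / 5.25 = 22.476 → 22.48 in.
3XL: 132 / 5.25 = 25.143 → 25.14 in.

L 20.57 inches; 2XL 22.48 inches; 3XL 25.14 inches.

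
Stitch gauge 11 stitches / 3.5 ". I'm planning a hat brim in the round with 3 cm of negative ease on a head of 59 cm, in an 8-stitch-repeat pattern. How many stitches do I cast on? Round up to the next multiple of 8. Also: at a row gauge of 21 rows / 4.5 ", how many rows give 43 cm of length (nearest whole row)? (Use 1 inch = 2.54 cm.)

Finished = 59 − 3 = 56 cm.
56 cm × 1/2.54 = 22.05 inches.
11/3.5 = 3.143 sts per in; 22.05 × 3.143 = 69.29 sts.
Next multiple of 8 → 72.
43 cm = 16.93 inches; × 4.667 = 79.00 → 79 rows.

Cast on 72 stitches; work 79 rows.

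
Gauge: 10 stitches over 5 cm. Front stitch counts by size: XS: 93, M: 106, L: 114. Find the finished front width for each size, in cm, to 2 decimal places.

XS 46.50 cm; M 53.00 cm; L 57.00 cm.

10/5 = 2 sts per cm.
XS: 93 / 2 = 46.500 → 46.50 cm.
M: 106 / 2 = 53.000 → 53.00 cm.
L: 114 / 2 = 57.000 → 57.00 cm.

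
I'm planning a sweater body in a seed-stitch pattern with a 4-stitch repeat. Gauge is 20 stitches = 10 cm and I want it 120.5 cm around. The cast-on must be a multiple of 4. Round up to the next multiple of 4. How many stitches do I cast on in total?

20 / 10 = 2 sts per cm.
120.5 × 2 = 241.00 sts.
Next multiple of 4: 244.

244 stitches.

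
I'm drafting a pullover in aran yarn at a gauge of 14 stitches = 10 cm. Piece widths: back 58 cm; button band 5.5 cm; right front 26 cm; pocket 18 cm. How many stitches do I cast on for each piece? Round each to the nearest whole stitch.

back 81; button band 8; right front 36; pocket 25.

Rate = 14/10 = 1.4 sts per cm.
back: 58 × 1.4 = 81.20 → 81.
button band: 5.5 × 1.4 = 7.70 → 8.
right front: 26 × 1.4 = 36.40 → 36.
pocket: 18 × 1.4 = 25.20 → 25.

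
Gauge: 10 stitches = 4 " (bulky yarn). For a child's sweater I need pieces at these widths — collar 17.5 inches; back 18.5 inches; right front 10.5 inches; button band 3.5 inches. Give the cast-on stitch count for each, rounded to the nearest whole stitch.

Rate = 10/4 = 2.5 sts per in.
collar: 17.5 × 2.5 = 43.75 → 44.
back: 18.5 × 2.5 = 46.25 → 46.
right front: 10.5 × 2.5 = 26.25 → 26.
button band: 3.5 × 2.5 = 8.75 → 9.

collar 44; back 46; right front 26; button band 9.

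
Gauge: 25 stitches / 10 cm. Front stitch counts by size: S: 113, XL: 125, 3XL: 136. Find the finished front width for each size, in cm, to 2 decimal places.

S 45.20 cm; XL 50.00 cm; 3XL 54.40 cm.

25/10 = 2.5 sts per cm.
S: 113 / 2.5 = 45.200 → 45.20 cm.
XL: 125 / 2.5 = 50.000 → 50.00 cm.
3XL: 136 / 2.5 = 54.400 → 54.40 cm.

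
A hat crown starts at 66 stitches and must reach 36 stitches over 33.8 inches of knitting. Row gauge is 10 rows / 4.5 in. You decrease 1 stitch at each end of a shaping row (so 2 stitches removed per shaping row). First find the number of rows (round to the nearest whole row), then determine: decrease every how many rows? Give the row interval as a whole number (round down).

Decrease every 5th row.

Rows = 33.8 × 2.222 = 75.1 → 75 rows.
Stitches to remove: 30 → 15 shaping rows (at 2 st each).
75 / 15 = 5.00 → every 5 rows.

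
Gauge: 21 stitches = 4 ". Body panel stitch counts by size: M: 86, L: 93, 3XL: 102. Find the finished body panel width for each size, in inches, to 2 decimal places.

21/4 = 5.25 sts per in.
M: 86 / 5.25 = 16.381 → 16.38 in.
L: 93 / 5.25 = 17.714 → 17.71 in.
3XL: 102 / 5.25 = 19.429 → 19.43 in.

M 16.38 inches; L 17.71 inches; 3XL 19.43 inches.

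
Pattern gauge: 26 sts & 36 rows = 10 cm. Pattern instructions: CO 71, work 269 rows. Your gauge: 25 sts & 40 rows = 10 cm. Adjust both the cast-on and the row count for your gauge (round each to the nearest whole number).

Cast on 68 stitches; work 299 rows.

Stitches: 71 × 25/26 = 68.27 → 68.
Rows: 269 × 40/36 = 298.89 → 299.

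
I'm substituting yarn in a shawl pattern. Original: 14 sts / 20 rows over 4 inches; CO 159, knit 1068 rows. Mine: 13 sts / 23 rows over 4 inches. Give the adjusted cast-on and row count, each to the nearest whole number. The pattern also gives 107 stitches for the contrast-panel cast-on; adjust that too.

Cast on 148 stitches; work 1228 rows; contrast-panel cast-on 99 stitches.

Stitches: 159 × 13/14 = 147.64 → 148.
Rows: 1068 × 23/20 = 1228.20 → 1228.
contrast-panel cast-on: 107 × 13/14 = 99.36 → 99.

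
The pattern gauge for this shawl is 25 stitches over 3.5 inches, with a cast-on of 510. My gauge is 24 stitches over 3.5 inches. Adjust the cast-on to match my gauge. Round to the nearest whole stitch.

490 stitches.

Scale factor = 24 / 25 = 0.960.
510 × 24 / 25 = 489.60 sts.
→ 490 sts.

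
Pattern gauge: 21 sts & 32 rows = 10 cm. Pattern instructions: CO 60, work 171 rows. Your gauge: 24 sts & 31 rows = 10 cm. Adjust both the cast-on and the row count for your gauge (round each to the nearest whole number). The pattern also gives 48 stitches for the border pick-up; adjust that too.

Cast on 69 stitches; work 166 rows; border pick-up 55 stitches.

Stitches: 60 × 24/21 = 68.57 → 69.
Rows: 171 × 31/32 = 165.66 → 166.
border pick-up: 48 × 24/21 = 54.86 → 55.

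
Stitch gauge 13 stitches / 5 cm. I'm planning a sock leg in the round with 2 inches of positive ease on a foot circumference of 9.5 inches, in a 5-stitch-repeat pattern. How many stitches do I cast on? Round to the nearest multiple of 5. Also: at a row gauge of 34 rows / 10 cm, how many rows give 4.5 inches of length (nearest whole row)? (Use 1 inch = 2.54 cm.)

Cast on 75 stitches; work 39 rows.

Finished = 9.5 + 2 = 11.5 inches.
11.5 inches × 2.54 = 29.21 cm.
13/5 = 2.6 sts per cm; 29.21 × 2.6 = 75.95 sts.
Nearest multiple of 5 → 75.
4.5 inches = 11.43 cm; × 3.4 = 38.86 → 39 rows.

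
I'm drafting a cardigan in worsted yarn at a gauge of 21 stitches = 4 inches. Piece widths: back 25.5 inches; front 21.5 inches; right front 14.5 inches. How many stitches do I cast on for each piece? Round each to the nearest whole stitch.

back 134; front 113; right front 76.

Rate = 21/4 = 5.25 sts per in.
back: 25.5 × 5.25 = 133.88 → 134.
front: 21.5 × 5.25 = 112.88 → 113.
right front: 14.5 × 5.25 = 76.12 → 76.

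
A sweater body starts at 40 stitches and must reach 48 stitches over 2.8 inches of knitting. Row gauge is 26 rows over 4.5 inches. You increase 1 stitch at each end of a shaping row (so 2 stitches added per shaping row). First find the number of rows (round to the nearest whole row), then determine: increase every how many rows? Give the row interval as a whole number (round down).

Rows = 2.8 × 5.778 = 16.2 → 16 rows.
Stitches to add: 8 → 4 shaping rows (at 2 st each).
16 / 4 = 4.00 → every 4 rows.

Increase every 4th row.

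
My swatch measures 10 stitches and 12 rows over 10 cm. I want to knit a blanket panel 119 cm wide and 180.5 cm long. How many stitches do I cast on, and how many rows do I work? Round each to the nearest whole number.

Cast on 119 stitches and work 217 rows.

Stitch gauge = 10/10 = 1 sts/cm; 119 × 1 = 119.00 → 119 sts.
Row gauge = 12/10 = 1.2 rows/cm; 180.5 × 1.2 = 216.60 → 217 rows.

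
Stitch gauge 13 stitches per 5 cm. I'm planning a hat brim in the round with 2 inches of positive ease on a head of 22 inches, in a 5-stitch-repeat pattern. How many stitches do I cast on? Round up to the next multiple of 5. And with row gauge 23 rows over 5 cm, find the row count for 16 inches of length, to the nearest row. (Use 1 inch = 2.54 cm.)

Cast on 160 stitches; work 187 rows.

Finished = 22 + 2 = 24 inches.
24 inches × 2.54 = 60.96 cm.
13/5 = 2.6 sts per cm; 60.96 × 2.6 = 158.50 sts.
Next multiple of 5 → 160.
16 inches = 40.64 cm; × 4.6 = 186.94 → 187 rows.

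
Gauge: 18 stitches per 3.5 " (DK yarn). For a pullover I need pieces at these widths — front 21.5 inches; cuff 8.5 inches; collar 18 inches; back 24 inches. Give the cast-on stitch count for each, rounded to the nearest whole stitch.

Rate = 18/3.5 = 5.143 sts per in.
front: 21.5 × 5.143 = 110.57 → 111.
cuff: 8.5 × 5.143 = 43.71 → 44.
collar: 18 × 5.143 = 92.57 → 93.
back: 24 × 5.143 = 123.43 → 123.

front 111; cuff 44; collar 93; back 123.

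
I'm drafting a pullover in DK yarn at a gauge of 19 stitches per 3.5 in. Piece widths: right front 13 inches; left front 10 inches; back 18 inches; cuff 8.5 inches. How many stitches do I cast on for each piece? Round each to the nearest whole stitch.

Rate = 19/3.5 = 5.429 sts per in.
right front: 13 × 5.429 = 70.57 → 71.
left front: 10 × 5.429 = 54.29 → 54.
back: 18 × 5.429 = 97.71 → 98.
cuff: 8.5 × 5.429 = 46.14 → 46.

right front 71; left front 54; back 98; cuff 46.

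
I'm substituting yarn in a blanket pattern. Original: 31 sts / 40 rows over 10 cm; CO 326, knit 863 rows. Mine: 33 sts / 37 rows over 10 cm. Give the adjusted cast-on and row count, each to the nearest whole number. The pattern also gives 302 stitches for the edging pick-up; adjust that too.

Stitches: 326 × 33/31 = 347.03 → 347.
Rows: 863 × 37/40 = 798.27 → 798.
edging pick-up: 302 × 33/31 = 321.48 → 321.

Cast on 347 stitches; work 798 rows; edging pick-up 321 stitches.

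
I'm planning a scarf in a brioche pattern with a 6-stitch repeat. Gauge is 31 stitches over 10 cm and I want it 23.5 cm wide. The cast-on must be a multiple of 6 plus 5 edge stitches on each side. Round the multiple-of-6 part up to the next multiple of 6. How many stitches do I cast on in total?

31 / 10 = 3.1 sts per cm.
23.5 × 3.1 = 72.85 sts.
Less 10 edge sts → 62.85 for the repeat.
Next multiple of 6: 66.
Add back 10 edge sts → 76.

Cast on 76 stitches.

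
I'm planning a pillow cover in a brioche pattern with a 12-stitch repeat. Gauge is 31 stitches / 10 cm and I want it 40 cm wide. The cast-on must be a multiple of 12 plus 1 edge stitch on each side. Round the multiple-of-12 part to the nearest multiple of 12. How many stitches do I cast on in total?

31 / 10 = 3.1 sts per cm.
40 × 3.1 = 124.00 sts.
Less 2 edge sts → 122.00 for the repeat.
Nearest multiple of 12: 120.
Add back 2 edge sts → 122.

Cast on 122 stitches.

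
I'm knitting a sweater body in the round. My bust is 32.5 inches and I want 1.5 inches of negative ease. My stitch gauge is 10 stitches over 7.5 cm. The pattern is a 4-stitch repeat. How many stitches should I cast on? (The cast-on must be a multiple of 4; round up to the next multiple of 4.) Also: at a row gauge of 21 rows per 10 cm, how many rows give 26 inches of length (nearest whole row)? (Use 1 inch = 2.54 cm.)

Finished = 32.5 − 1.5 = 31 inches.
31 inches × 2.54 = 78.74 cm.
10/7.5 = 1.333 sts per cm; 78.74 × 1.333 = 104.99 sts.
Next multiple of 4 → 108.
26 inches = 66.04 cm; × 2.1 = 138.68 → 139 rows.

Cast on 108 stitches; work 139 rows.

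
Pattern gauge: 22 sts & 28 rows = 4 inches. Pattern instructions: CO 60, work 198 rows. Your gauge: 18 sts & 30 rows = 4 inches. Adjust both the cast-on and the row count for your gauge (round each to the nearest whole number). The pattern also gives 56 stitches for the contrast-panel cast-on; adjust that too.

Stitches: 60 × 18/22 = 49.09 → 49.
Rows: 198 × 30/28 = 212.14 → 212.
contrast-panel cast-on: 56 × 18/22 = 45.82 → 46.

Cast on 49 stitches; work 212 rows; contrast-panel cast-on 46 stitches.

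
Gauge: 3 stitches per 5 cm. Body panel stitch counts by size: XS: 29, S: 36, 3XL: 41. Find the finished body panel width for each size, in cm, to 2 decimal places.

3/5 = 0.6 sts per cm.
XS: 29 / 0.6 = 48.333 → 48.33 cm.
S: 36 / 0.6 = 60.000 → 60.00 cm.
3XL: 41 / 0.6 = 68.333 → 68.33 cm.

XS 48.33 cm; S 60.00 cm; 3XL 68.33 cm.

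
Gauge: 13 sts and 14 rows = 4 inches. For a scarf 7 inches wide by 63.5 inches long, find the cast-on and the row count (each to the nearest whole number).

Cast on 23 stitches and work 222 rows.

Stitch gauge = 13/4 = 3.25 sts/in; 7 × 3.25 = 22.75 → 23 sts.
Row gauge = 14/4 = 3.5 rows/in; 63.5 × 3.5 = 222.25 → 222 rows.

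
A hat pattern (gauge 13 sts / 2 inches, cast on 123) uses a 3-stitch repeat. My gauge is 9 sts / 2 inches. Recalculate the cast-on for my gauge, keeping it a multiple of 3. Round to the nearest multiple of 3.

123 × 9 / 13 = 85.15.
Nearest multiple of 3: 84.

Cast on 84 stitches.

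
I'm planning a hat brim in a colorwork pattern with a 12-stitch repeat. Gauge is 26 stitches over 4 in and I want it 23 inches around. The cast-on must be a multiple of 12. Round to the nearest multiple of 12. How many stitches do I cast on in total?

26 / 4 = 6.5 sts per inch.
23 × 6.5 = 149.50 sts.
Nearest multiple of 12: 144.

Cast on 144 stitches.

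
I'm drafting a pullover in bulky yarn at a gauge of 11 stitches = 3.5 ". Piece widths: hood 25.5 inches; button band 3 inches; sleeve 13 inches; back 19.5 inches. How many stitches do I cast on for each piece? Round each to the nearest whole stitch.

hood 80; button band 9; sleeve 41; back 61.

Rate = 11/3.5 = 3.143 sts per in.
hood: 25.5 × 3.143 = 80.14 → 80.
button band: 3 × 3.143 = 9.43 → 9.
sleeve: 13 × 3.143 = 40.86 → 41.
back: 19.5 × 3.143 = 61.29 → 61.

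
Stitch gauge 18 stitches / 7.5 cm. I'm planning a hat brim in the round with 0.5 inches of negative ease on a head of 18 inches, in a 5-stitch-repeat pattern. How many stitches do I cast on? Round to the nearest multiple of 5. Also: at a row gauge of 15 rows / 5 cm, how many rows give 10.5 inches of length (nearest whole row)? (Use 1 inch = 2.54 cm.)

Cast on 105 stitches; work 80 rows.

Finished = 18 − 0.5 = 17.5 inches.
17.5 inches × 2.54 = 44.45 cm.
18/7.5 = 2.4 sts per cm; 44.45 × 2.4 = 106.68 sts.
Nearest multiple of 5 → 105.
10.5 inches = 26.67 cm; × 3 = 80.01 → 80 rows.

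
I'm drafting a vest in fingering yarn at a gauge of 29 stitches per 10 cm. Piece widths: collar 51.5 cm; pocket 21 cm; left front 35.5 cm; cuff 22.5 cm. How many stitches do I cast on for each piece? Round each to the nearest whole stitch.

Rate = 29/10 = 2.9 sts per cm.
collar: 51.5 × 2.9 = 149.35 → 149.
pocket: 21 × 2.9 = 60.90 → 61.
left front: 35.5 × 2.9 = 102.95 → 103.
cuff: 22.5 × 2.9 = 65.25 → 65.

collar 149; pocket 61; left front 103; cuff 65.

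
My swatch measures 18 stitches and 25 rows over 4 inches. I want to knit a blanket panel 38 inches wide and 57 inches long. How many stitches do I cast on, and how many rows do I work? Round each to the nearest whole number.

Cast on 171 stitches and work 356 rows.

Stitch gauge = 18/4 = 4.5 sts/in; 38 × 4.5 = 171.00 → 171 sts.
Row gauge = 25/4 = 6.25 rows/in; 57 × 6.25 = 356.25 → 356 rows.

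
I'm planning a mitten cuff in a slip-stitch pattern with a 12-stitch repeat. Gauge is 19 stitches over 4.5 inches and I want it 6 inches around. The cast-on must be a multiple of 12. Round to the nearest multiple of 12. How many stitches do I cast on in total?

19 / 4.5 = 4.222 sts per inch.
6 × 4.222 = 25.33 sts.
Nearest multiple of 12: 24.

Cast on 24 stitches.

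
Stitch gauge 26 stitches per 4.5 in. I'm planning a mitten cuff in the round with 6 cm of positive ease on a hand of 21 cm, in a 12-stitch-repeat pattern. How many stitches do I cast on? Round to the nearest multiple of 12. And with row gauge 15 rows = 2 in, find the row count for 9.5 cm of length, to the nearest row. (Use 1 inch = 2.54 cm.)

Finished = 21 + 6 = 27 cm.
27 cm × 1/2.54 = 10.63 inches.
26/4.5 = 5.778 sts per in; 10.63 × 5.778 = 61.42 sts.
Nearest multiple of 12 → 60.
9.5 cm = 3.74 inches; × 7.5 = 28.05 → 28 rows.

Cast on 60 stitches; work 28 rows.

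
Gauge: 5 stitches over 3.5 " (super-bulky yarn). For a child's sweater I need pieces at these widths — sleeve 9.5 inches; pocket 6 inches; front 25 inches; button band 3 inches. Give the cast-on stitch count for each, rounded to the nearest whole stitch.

Rate = 5/3.5 = 1.429 sts per in.
sleeve: 9.5 × 1.429 = 13.57 → 14.
pocket: 6 × 1.429 = 8.57 → 9.
front: 25 × 1.429 = 35.71 → 36.
button band: 3 × 1.429 = 4.29 → 4.

sleeve 14; pocket 9; front 36; button band 4.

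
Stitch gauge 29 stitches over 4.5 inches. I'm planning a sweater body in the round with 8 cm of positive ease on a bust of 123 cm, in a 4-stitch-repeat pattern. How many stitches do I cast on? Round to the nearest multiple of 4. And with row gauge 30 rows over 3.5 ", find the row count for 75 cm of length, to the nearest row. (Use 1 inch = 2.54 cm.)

Cast on 332 stitches; work 253 rows.

Finished = 123 + 8 = 131 cm.
131 cm × 1/2.54 = 51.57 inches.
29/4.5 = 6.444 sts per in; 51.57 × 6.444 = 332.37 sts.
Nearest multiple of 4 → 332.
75 cm = 29.53 inches; × 8.571 = 253.09 → 253 rows.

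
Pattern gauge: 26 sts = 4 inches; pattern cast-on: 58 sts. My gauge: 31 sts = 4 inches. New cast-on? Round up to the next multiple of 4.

CO 72 sts.

Scale factor = 31 / 26 = 1.192.
58 × 31 / 26 = 69.15 sts.
→ 72 sts.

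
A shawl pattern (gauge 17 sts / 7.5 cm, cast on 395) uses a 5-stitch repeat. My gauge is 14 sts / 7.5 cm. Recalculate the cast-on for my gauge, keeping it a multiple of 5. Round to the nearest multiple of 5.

CO 325 sts.

395 × 14 / 17 = 325.29.
Nearest multiple of 5: 325.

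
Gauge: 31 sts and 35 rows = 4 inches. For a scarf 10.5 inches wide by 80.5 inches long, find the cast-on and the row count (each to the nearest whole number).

Cast on 81 stitches and work 704 rows.

Stitch gauge = 31/4 = 7.75 sts/in; 10.5 × 7.75 = 81.38 → 81 sts.
Row gauge = 35/4 = 8.75 rows/in; 80.5 × 8.75 = 704.38 → 704 rows.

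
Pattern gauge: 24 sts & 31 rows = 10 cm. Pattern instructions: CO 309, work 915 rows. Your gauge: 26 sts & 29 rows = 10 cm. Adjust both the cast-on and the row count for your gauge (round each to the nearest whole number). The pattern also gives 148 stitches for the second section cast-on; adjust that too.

Cast on 335 stitches; work 856 rows; second section cast-on 160 stitches.

Stitches: 309 × 26/24 = 334.75 → 335.
Rows: 915 × 29/31 = 855.97 → 856.
second section cast-on: 148 × 26/24 = 160.33 → 160.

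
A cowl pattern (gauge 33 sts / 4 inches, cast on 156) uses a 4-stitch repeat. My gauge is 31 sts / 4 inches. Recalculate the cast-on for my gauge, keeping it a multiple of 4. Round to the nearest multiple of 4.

156 × 31 / 33 = 146.55.
Nearest multiple of 4: 148.

148 stitches.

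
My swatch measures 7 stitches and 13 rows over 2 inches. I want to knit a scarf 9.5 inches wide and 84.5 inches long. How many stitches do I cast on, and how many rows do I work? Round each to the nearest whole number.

Cast on 33 stitches and work 549 rows.

Stitch gauge = 7/2 = 3.5 sts/in; 9.5 × 3.5 = 33.25 → 33 sts.
Row gauge = 13/2 = 6.5 rows/in; 84.5 × 6.5 = 549.25 → 549 rows.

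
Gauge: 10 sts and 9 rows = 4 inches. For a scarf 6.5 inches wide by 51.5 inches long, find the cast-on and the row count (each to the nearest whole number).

Stitch gauge = 10/4 = 2.5 sts/in; 6.5 × 2.5 = 16.25 → 16 sts.
Row gauge = 9/4 = 2.25 rows/in; 51.5 × 2.25 = 115.88 → 116 rows.

Cast on 16 stitches and work 116 rows.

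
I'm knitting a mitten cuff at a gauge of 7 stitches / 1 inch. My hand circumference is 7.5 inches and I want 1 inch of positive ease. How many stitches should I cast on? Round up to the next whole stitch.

Finished = 7.5 + 1 = 8.5 in.
7 / 1 = 7 sts per inch.
8.50 × 7 = 59.50 sts.
→ 60 sts.

Cast on 60 stitches.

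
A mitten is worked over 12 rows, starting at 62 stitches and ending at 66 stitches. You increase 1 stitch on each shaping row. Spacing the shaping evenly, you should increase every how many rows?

Increase every 3rd row.

Stitches to add: |66 − 62| = 4.
Shaping rows needed: 4 / 1 = 4.
12 rows / 4 = every 3 rows.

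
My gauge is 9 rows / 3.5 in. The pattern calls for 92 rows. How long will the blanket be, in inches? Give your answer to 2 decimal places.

35.78 inches.

9 rows / 3.5 inch = 2.571 rows per inch.
92 / 2.571 = 35.778 inches.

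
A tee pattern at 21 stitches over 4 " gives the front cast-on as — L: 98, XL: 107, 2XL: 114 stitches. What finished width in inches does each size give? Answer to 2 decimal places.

L 18.67 inches; XL 20.38 inches; 2XL 21.71 inches.

21/4 = 5.25 sts per in.
L: 98 / 5.25 = 18.667 → 18.67 in.
XL: 107 / 5.25 = 20.381 → 20.38 in.
2XL: 114 / 5.25 = 21.714 → 21.71 in.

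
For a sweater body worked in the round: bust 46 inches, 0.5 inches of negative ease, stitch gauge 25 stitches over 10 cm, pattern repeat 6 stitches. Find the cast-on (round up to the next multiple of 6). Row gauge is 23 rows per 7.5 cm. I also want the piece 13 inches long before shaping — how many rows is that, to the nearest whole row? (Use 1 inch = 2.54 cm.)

Cast on 294 stitches; work 101 rows.

Finished = 46 − 0.5 = 45.5 inches.
45.5 inches × 2.54 = 115.57 cm.
25/10 = 2.5 sts per cm; 115.57 × 2.5 = 288.93 sts.
Next multiple of 6 → 294.
13 inches = 33.02 cm; × 3.067 = 101.26 → 101 rows.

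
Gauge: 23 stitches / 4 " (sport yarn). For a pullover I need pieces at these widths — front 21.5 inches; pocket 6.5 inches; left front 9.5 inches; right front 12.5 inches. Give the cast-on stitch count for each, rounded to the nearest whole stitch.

Rate = 23/4 = 5.75 sts per in.
front: 21.5 × 5.75 = 123.62 → 124.
pocket: 6.5 × 5.75 = 37.38 → 37.
left front: 9.5 × 5.75 = 54.62 → 55.
right front: 12.5 × 5.75 = 71.88 → 72.

front 124; pocket 37; left front 55; right front 72.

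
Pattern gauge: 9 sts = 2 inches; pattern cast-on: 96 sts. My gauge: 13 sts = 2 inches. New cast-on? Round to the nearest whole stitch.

Scale factor = 13 / 9 = 1.444.
96 × 13 / 9 = 138.67 sts.
→ 139 sts.

139 stitches.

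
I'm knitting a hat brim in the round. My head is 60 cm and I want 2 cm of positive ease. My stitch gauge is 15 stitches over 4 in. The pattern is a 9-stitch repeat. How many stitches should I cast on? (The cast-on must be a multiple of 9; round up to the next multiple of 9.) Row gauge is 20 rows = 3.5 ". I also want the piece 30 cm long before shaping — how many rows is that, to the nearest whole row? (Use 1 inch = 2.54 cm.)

Cast on 99 stitches; work 67 rows.

Finished = 60 + 2 = 62 cm.
62 cm × 1/2.54 = 24.41 inches.
15/4 = 3.75 sts per in; 24.41 × 3.75 = 91.54 sts.
Next multiple of 9 → 99.
30 cm = 11.81 inches; × 5.714 = 67.49 → 67 rows.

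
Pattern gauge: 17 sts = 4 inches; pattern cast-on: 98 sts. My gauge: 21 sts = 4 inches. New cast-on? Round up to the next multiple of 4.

Scale factor = 21 / 17 = 1.235.
98 × 21 / 17 = 121.06 sts.
→ 124 sts.

CO 124 sts.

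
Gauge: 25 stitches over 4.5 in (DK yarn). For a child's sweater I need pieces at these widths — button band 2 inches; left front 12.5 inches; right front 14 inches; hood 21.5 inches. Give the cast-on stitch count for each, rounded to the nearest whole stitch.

Rate = 25/4.5 = 5.556 sts per in.
button band: 2 × 5.556 = 11.11 → 11.
left front: 12.5 × 5.556 = 69.44 → 69.
right front: 14 × 5.556 = 77.78 → 78.
hood: 21.5 × 5.556 = 119.44 → 119.

button band 11; left front 69; right front 78; hood 119.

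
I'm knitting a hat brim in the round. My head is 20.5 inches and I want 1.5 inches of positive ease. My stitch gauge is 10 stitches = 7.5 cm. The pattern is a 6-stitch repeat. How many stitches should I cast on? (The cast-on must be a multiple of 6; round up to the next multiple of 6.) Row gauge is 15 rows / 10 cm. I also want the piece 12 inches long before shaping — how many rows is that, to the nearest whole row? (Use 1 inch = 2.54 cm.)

Cast on 78 stitches; work 46 rows.

Finished = 20.5 + 1.5 = 22 inches.
22 inches × 2.54 = 55.88 cm.
10/7.5 = 1.333 sts per cm; 55.88 × 1.333 = 74.51 sts.
Next multiple of 6 → 78.
12 inches = 30.48 cm; × 1.5 = 45.72 → 46 rows.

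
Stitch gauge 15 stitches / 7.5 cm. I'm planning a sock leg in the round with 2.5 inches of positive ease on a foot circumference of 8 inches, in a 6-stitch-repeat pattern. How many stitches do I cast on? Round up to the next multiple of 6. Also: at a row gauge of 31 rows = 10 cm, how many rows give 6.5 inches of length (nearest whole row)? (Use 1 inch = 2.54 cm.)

Finished = 8 + 2.5 = 10.5 inches.
10.5 inches × 2.54 = 26.67 cm.
15/7.5 = 2 sts per cm; 26.67 × 2 = 53.34 sts.
Next multiple of 6 → 54.
6.5 inches = 16.51 cm; × 3.1 = 51.18 → 51 rows.

Cast on 54 stitches; work 51 rows.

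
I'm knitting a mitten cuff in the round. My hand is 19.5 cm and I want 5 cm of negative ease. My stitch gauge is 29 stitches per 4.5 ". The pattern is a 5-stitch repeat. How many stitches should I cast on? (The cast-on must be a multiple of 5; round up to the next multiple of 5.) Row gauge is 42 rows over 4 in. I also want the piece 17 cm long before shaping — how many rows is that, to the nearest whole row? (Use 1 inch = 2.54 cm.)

Cast on 40 stitches; work 70 rows.

Finished = 19.5 − 5 = 14.5 cm.
14.5 cm × 1/2.54 = 5.71 inches.
29/4.5 = 6.444 sts per in; 5.71 × 6.444 = 36.79 sts.
Next multiple of 5 → 40.
17 cm = 6.69 inches; × 10.5 = 70.28 → 70 rows.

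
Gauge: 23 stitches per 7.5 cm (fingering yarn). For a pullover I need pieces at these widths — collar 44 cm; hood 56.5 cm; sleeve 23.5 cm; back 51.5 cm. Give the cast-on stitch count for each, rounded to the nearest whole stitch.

collar 135; hood 173; sleeve 72; back 158.

Rate = 23/7.5 = 3.067 sts per cm.
collar: 44 × 3.067 = 134.93 → 135.
hood: 56.5 × 3.067 = 173.27 → 173.
sleeve: 23.5 × 3.067 = 72.07 → 72.
back: 51.5 × 3.067 = 157.93 → 158.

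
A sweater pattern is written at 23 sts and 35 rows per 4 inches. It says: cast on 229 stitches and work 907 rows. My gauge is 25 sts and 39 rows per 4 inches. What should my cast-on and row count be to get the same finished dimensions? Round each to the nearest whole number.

Cast on 249 stitches; work 1011 rows.

Stitches: 229 × 25/23 = 248.91 → 249.
Rows: 907 × 39/35 = 1010.66 → 1011.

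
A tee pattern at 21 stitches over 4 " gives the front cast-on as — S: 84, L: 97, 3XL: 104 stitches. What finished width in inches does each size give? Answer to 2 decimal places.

S 16.00 inches; L 18.48 inches; 3XL 19.81 inches.

21/4 = 5.25 sts per in.
S: 84 / 5.25 = 16.000 → 16.00 in.
L: 97 / 5.25 = 18.476 → 18.48 in.
3XL: 104 / 5.25 = 19.810 → 19.81 in.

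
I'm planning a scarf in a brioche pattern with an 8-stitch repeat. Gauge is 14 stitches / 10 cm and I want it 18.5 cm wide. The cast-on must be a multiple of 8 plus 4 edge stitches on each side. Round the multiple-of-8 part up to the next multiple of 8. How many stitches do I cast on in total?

CO 32 sts.

14 / 10 = 1.4 sts per cm.
18.5 × 1.4 = 25.90 sts.
Less 8 edge sts → 17.90 for the repeat.
Next multiple of 8: 24.
Add back 8 edge sts → 32.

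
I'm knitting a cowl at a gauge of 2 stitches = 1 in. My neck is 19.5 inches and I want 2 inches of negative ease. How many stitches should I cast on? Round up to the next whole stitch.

Cast on 35 stitches.

Finished = 19.5 − 2 = 17.5 in.
2 / 1 = 2 sts per inch.
17.50 × 2 = 35.00 sts.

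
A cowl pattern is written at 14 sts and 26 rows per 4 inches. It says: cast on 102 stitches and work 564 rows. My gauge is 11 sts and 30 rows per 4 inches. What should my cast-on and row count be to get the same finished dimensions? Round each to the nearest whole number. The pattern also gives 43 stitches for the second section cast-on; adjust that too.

Stitches: 102 × 11/14 = 80.14 → 80.
Rows: 564 × 30/26 = 650.77 → 651.
second section cast-on: 43 × 11/14 = 33.79 → 34.

Cast on 80 stitches; work 651 rows; second section cast-on 34 stitches.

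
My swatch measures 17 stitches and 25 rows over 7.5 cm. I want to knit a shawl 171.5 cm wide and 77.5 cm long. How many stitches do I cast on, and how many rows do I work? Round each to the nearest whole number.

Cast on 389 stitches and work 258 rows.

Stitch gauge = 17/7.5 = 2.267 sts/cm; 171.5 × 2.267 = 388.73 → 389 sts.
Row gauge = 25/7.5 = 3.333 rows/cm; 77.5 × 3.333 = 258.33 → 258 rows.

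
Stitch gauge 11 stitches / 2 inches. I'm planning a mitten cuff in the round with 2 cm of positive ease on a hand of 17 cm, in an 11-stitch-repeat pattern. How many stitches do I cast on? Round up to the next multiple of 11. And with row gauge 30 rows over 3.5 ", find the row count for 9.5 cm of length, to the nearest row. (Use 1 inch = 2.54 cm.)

Cast on 44 stitches; work 32 rows.

Finished = 17 + 2 = 19 cm.
19 cm × 1/2.54 = 7.48 inches.
11/2 = 5.5 sts per in; 7.48 × 5.5 = 41.14 sts.
Next multiple of 11 → 44.
9.5 cm = 3.74 inches; × 8.571 = 32.06 → 32 rows.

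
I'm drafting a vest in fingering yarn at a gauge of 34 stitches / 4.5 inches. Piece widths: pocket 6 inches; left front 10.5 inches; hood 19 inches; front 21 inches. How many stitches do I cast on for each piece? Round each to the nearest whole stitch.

pocket 45; left front 79; hood 144; front 159.

Rate = 34/4.5 = 7.556 sts per in.
pocket: 6 × 7.556 = 45.33 → 45.
left front: 10.5 × 7.556 = 79.33 → 79.
hood: 19 × 7.556 = 143.56 → 144.
front: 21 × 7.556 = 158.67 → 159.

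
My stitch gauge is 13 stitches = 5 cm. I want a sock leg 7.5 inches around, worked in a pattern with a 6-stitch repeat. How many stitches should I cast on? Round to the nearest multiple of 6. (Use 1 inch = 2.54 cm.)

7.5 in = 7.5 × 2.54 = 19.05 cm.
13 / 5 = 2.6 sts/cm.
19.05 × 2.6 = 49.53 sts.
→ 48.

Cast on 48 stitches.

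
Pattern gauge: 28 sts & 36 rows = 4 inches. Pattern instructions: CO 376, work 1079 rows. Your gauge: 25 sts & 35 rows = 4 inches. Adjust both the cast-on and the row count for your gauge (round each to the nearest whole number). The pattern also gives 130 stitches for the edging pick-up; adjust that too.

Cast on 336 stitches; work 1049 rows; edging pick-up 116 stitches.

Stitches: 376 × 25/28 = 335.71 → 336.
Rows: 1079 × 35/36 = 1049.03 → 1049.
edging pick-up: 130 × 25/28 = 116.07 → 116.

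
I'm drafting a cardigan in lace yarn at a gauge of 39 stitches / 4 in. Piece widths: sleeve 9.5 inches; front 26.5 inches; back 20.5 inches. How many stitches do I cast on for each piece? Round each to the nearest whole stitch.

Rate = 39/4 = 9.75 sts per in.
sleeve: 9.5 × 9.75 = 92.62 → 93.
front: 26.5 × 9.75 = 258.38 → 258.
back: 20.5 × 9.75 = 199.88 → 200.

sleeve 93; front 258; back 200.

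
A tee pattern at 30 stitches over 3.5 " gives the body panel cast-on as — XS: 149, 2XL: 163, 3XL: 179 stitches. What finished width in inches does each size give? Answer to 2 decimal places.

30/3.5 = 8.571 sts per in.
XS: 149 / 8.571 = 17.383 → 17.38 in.
2XL: 163 / 8.571 = 19.017 → 19.02 in.
3XL: 179 / 8.571 = 20.883 → 20.88 in.

XS 17.38 inches; 2XL 19.02 inches; 3XL 20.88 inches.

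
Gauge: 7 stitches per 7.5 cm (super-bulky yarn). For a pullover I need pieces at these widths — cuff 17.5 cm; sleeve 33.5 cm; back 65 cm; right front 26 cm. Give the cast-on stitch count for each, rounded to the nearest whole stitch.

cuff 16; sleeve 31; back 61; right front 24.

Rate = 7/7.5 = 0.933 sts per cm.
cuff: 17.5 × 0.933 = 16.33 → 16.
sleeve: 33.5 × 0.933 = 31.27 → 31.
back: 65 × 0.933 = 60.67 → 61.
right front: 26 × 0.933 = 24.27 → 24.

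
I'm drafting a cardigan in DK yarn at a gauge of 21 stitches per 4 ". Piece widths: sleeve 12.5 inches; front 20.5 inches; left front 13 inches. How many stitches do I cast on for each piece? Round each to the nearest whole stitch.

Rate = 21/4 = 5.25 sts per in.
sleeve: 12.5 × 5.25 = 65.62 → 66.
front: 20.5 × 5.25 = 107.62 → 108.
left front: 13 × 5.25 = 68.25 → 68.

sleeve 66; front 108; left front 68.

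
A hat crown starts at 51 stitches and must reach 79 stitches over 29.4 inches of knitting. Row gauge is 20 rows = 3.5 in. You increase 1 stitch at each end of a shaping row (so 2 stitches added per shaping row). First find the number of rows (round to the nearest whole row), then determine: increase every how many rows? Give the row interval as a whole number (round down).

Increase every 12th row.

Rows = 29.4 × 5.714 = 168.0 → 168 rows.
Stitches to add: 28 → 14 shaping rows (at 2 st each).
168 / 14 = 12.00 → every 12 rows.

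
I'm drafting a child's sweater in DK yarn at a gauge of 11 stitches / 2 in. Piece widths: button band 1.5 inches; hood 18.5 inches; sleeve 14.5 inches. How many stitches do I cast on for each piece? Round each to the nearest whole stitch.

button band 8; hood 102; sleeve 80.

Rate = 11/2 = 5.5 sts per in.
button band: 1.5 × 5.5 = 8.25 → 8.
hood: 18.5 × 5.5 = 101.75 → 102.
sleeve: 14.5 × 5.5 = 79.75 → 80.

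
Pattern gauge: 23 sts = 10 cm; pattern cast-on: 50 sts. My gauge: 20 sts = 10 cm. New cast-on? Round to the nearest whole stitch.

43 stitches.

Scale factor = 20 / 23 = 0.870.
50 × 20 / 23 = 43.48 sts.
→ 43 sts.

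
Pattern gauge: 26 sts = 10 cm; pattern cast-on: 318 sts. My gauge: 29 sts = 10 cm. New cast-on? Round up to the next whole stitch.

355 stitches.

Scale factor = 29 / 26 = 1.115.
318 × 29 / 26 = 354.69 sts.
→ 355 sts.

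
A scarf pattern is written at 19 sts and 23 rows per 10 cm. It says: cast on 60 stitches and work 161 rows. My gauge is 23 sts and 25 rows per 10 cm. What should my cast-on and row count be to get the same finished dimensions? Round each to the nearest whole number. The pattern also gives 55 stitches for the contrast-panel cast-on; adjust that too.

Cast on 73 stitches; work 175 rows; contrast-panel cast-on 67 stitches.

Stitches: 60 × 23/19 = 72.63 → 73.
Rows: 161 × 25/23 = 175.00 → 175.
contrast-panel cast-on: 55 × 23/19 = 66.58 → 67.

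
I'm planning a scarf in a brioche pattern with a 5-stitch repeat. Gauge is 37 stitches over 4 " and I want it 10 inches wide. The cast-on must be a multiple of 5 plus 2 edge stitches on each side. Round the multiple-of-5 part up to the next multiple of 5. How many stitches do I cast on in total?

CO 94 sts.

37 / 4 = 9.25 sts per inch.
10 × 9.25 = 92.50 sts.
Less 4 edge sts → 88.50 for the repeat.
Next multiple of 5: 90.
Add back 4 edge sts → 94.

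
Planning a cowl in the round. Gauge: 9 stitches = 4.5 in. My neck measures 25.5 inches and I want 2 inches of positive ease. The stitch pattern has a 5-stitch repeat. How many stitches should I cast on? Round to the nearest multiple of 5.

Finished = 25.5 + 2 = 27.5 inches.
9 / 4.5 = 2 sts/in.
27.5 × 2 = 55.00 sts.
Nearest multiple of 5: 55.

Cast on 55 stitches.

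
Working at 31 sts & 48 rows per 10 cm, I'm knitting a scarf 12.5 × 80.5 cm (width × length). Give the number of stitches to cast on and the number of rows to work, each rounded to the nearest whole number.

Stitch gauge = 31/10 = 3.1 sts/cm; 12.5 × 3.1 = 38.75 → 39 sts.
Row gauge = 48/10 = 4.8 rows/cm; 80.5 × 4.8 = 386.40 → 386 rows.

Cast on 39 stitches and work 386 rows.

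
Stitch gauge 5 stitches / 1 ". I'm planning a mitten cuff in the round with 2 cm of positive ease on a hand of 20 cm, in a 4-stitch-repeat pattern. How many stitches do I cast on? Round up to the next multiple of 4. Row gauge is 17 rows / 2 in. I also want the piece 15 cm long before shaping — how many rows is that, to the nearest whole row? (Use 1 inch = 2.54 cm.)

Cast on 44 stitches; work 50 rows.

Finished = 20 + 2 = 22 cm.
22 cm × 1/2.54 = 8.66 inches.
5/1 = 5 sts per in; 8.66 × 5 = 43.31 sts.
Next multiple of 4 → 44.
15 cm = 5.91 inches; × 8.5 = 50.20 → 50 rows.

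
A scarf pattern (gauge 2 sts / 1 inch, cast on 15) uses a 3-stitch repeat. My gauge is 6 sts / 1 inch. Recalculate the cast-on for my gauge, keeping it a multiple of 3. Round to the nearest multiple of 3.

15 × 6 / 2 = 45.00.
Nearest multiple of 3: 45.

45 stitches.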